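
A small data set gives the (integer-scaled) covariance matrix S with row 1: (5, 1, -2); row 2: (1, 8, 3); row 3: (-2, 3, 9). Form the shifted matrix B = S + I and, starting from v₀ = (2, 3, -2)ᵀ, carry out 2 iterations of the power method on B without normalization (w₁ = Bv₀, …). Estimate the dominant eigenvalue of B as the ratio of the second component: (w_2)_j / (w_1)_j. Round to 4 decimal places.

B = S + I has rows (6, 1, -2); (1, 9, 3); (-2, 3, 10)
w1 = Bv₀ = (19, 23, -15)
w2 = Bw1 = (167, 181, -119)
Ratio: 181/23 = 7.8696

μ ≈ 7.8696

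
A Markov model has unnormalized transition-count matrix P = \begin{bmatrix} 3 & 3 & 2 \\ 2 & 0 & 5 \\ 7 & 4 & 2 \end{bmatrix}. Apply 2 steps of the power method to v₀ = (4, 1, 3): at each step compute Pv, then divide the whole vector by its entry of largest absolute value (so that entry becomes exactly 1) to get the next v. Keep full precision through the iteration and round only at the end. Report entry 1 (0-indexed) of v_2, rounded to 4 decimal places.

0.7365

Pv0 = (21.00000, 23.00000, 38.00000); divide by 38.00000 → v1 = (0.55263, 0.60526, 1.00000)
Pv1 = (5.47368, 6.10526, 8.28947); divide by 8.28947 → v2 = (0.66032, 0.73651, 1.00000)
Requested entry of v2: 232/315 = 0.7365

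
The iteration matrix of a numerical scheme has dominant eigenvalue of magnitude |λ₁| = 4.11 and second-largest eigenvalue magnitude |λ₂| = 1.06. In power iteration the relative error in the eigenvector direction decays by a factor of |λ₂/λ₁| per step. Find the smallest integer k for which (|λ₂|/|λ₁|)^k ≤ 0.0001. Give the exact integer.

|λ₂/λ₁| = 1.06/4.11 = 0.25791
Need k ≥ ln(0.0001) / ln(0.25791) = -9.2103 / -1.3552 ≈ 6.797
Smallest integer k satisfying the bound: 7

7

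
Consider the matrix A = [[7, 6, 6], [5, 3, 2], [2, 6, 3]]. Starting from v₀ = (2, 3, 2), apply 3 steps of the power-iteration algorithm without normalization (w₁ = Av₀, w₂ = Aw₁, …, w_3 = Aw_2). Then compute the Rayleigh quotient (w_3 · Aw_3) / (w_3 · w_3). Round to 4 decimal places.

13.5334

w1 = Av₀ = (7·2 + 6·3 + 6·2; 5·2 + 3·3 + 2·2; 2·2 + 6·3 + 3·2) = (44, 23, 28)
w2 = Aw1 = (7·44 + 6·23 + 6·28; 5·44 + 3·23 + 2·28; 2·44 + 6·23 + 3·28) = (614, 345, 310)
w3 = Aw2 = (8228, 4725, 4228)
Aw3 = (111314, 63771, 57490)
w3·Aw3 = 8228·111314 + 4725·63771 + 4228·57490 = 1460277287; w3·w3 = 8228·8228 + 4725·4725 + 4228·4228 = 107901593
λ ≈ 1460277287/107901593 = 13.5334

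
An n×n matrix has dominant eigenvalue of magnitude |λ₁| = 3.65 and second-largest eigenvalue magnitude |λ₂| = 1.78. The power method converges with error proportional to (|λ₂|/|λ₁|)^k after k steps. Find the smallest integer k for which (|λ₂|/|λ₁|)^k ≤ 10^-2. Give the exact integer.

7

|λ₂/λ₁| = 1.78/3.65 = 0.48767
Need k ≥ ln(10^-2) / ln(0.48767) = -4.6052 / -0.7181 ≈ 6.413
Smallest integer k satisfying the bound: 7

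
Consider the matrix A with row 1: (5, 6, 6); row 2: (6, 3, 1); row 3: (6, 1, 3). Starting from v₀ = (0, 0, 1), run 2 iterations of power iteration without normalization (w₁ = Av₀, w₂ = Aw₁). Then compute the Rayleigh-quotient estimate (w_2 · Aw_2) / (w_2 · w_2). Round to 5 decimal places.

λ ≈ 12.81754

w1 = Av₀ = (6, 1, 3)
w2 = Aw1 = (54, 42, 46)
Aw2 = (798, 496, 504)
w2·Aw2 = 54·798 + 42·496 + 46·504 = 87108; w2·w2 = 54·54 + 42·42 + 46·46 = 6796
λ ≈ 87108/6796 = 12.81754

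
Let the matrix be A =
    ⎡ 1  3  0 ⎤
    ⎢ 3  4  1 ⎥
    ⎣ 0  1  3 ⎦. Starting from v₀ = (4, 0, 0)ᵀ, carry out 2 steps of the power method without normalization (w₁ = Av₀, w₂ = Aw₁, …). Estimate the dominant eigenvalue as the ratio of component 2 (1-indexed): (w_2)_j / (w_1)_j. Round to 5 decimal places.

λ ≈ 5.00000

w1 = Av₀ = (1·4 + 3·0 + 0·0; 3·4 + 4·0 + 1·0; 0·4 + 1·0 + 3·0) = (4, 12, 0)
w2 = Aw1 = (1·4 + 3·12 + 0·0; 3·4 + 4·12 + 1·0; 0·4 + 1·12 + 3·0) = (40, 60, 12)
Ratio at component: 60 / 12 = 5.00000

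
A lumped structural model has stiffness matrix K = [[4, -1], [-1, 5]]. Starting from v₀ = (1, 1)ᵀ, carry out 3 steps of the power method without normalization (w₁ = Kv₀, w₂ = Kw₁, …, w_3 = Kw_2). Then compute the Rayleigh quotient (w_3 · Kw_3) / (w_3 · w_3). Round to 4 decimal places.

λ ≈ 4.5881

w1 = Kv₀ = (3, 4)
w2 = Kw1 = (8, 17)
w3 = Kw2 = (15, 77)
Kw3 = (-17, 370)
w3·Kw3 = 15·(-17) + 77·370 = 28235; w3·w3 = 15·15 + 77·77 = 6154
λ ≈ 28235/6154 = 4.5881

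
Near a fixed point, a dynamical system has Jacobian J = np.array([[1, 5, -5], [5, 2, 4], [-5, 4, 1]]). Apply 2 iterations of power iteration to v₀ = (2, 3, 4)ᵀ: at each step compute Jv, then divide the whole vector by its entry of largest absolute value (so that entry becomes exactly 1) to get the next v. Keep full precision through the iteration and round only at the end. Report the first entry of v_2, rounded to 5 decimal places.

Jv0 = (-3.000000, 32.000000, 6.000000); divide by 32.000000 → v1 = (-0.093750, 1.000000, 0.187500)
Jv1 = (3.968750, 2.281250, 4.656250); divide by 4.656250 → v2 = (0.852349, 0.489933, 1.000000)
Requested entry of v2: 127/149 = 0.85235

0.85235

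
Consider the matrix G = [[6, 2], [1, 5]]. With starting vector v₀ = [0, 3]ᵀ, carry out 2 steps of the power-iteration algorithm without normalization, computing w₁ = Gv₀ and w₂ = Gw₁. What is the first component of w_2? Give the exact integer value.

w1 = Gv₀ = (6·0 + 2·3; 1·0 + 5·3) = (6, 15)
w2 = Gw1 = (6·6 + 2·15; 1·6 + 5·15) = (66, 81)
The requested component of w2 is 66.

66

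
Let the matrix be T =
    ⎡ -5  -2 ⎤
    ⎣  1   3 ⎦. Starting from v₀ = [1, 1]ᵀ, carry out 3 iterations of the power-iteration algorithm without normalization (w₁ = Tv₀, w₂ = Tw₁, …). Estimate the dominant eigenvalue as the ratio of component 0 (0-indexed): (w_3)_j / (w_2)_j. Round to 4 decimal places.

w1 = Tv₀ = ((-5)·1 + (-2)·1; 1·1 + 3·1) = (-7, 4)
w2 = Tw1 = ((-5)·(-7) + (-2)·4; 1·(-7) + 3·4) = (27, 5)
w3 = Tw2 = (-145, 42)
Ratio at component: -145 / 27 = -5.3704

λ ≈ -5.3704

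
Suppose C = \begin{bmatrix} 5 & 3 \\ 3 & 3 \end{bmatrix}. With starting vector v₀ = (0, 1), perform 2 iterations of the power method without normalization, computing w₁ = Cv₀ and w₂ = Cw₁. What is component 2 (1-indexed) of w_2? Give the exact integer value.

18

w1 = Cv₀ = (5·0 + 3·1; 3·0 + 3·1) = (3, 3)
w2 = Cw1 = (5·3 + 3·3; 3·3 + 3·3) = (24, 18)
The requested component of w2 is 18.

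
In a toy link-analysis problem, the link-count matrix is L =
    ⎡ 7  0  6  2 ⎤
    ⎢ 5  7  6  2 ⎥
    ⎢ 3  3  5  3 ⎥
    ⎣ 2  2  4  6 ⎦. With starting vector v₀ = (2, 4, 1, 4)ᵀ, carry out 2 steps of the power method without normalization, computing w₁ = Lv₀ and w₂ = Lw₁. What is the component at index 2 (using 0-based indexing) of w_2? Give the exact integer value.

535

w1 = Lv₀ = (7·2 + 0·4 + 6·1 + 2·4; 5·2 + 7·4 + 6·1 + 2·4; 3·2 + 3·4 + 5·1 + 3·4; 2·2 + 2·4 + 4·1 + 6·4) = (28, 52, 35, 40)
w2 = Lw1 = (7·28 + 0·52 + 6·35 + 2·40; 5·28 + 7·52 + 6·35 + 2·40; 3·28 + 3·52 + 5·35 + 3·40; 2·28 + 2·52 + 4·35 + 6·40) = (486, 794, 535, 540)
The requested component of w2 is 535.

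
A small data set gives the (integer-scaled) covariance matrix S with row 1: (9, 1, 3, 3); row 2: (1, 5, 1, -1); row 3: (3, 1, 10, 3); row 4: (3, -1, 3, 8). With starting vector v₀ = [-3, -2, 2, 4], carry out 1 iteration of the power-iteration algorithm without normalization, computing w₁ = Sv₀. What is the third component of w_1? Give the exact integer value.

w1 = Sv₀ = (9·(-3) + 1·(-2) + 3·2 + 3·4; 1·(-3) + 5·(-2) + 1·2 + (-1)·4; 3·(-3) + 1·(-2) + 10·2 + 3·4; 3·(-3) + (-1)·(-2) + 3·2 + 8·4) = (-11, -15, 21, 31)
The requested component of w1 is 21.

21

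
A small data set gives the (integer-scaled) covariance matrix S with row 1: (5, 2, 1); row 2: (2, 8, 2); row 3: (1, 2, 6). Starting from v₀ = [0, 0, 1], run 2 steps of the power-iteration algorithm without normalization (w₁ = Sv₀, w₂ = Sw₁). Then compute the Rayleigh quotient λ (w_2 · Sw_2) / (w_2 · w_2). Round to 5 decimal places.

λ ≈ 9.39451

w1 = Sv₀ = (5·0 + 2·0 + 1·1; 2·0 + 8·0 + 2·1; 1·0 + 2·0 + 6·1) = (1, 2, 6)
w2 = Sw1 = (5·1 + 2·2 + 1·6; 2·1 + 8·2 + 2·6; 1·1 + 2·2 + 6·6) = (15, 30, 41)
Sw2 = (176, 352, 321)
w2·Sw2 = 15·176 + 30·352 + 41·321 = 26361; w2·w2 = 15·15 + 30·30 + 41·41 = 2806
λ ≈ 26361/2806 = 9.39451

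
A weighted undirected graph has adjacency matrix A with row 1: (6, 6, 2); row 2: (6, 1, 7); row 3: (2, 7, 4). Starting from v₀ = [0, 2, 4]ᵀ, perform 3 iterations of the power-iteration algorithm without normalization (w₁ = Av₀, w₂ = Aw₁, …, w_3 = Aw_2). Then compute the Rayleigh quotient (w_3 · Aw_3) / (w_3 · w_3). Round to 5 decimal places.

13.68120

w1 = Av₀ = (6·0 + 6·2 + 2·4; 6·0 + 1·2 + 7·4; 2·0 + 7·2 + 4·4) = (20, 30, 30)
w2 = Aw1 = (6·20 + 6·30 + 2·30; 6·20 + 1·30 + 7·30; 2·20 + 7·30 + 4·30) = (360, 360, 370)
w3 = Aw2 = (5060, 5110, 4720)
Aw3 = (70460, 68510, 64770)
w3·Aw3 = 5060·70460 + 5110·68510 + 4720·64770 = 1012328100; w3·w3 = 5060·5060 + 5110·5110 + 4720·4720 = 73994100
λ ≈ 1012328100/73994100 = 13.68120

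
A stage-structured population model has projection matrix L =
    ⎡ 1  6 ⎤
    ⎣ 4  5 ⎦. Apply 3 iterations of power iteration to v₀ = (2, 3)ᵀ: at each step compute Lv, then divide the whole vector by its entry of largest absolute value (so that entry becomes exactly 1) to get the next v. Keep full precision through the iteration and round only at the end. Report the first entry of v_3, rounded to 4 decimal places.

Lv0 = (20.00000, 23.00000); divide by 23.00000 → v1 = (0.86957, 1.00000)
Lv1 = (6.86957, 8.47826); divide by 8.47826 → v2 = (0.81026, 1.00000)
Lv2 = (6.81026, 8.24103); divide by 8.24103 → v3 = (0.82638, 1.00000)
Requested entry of v3: 1328/1607 = 0.8264

0.8264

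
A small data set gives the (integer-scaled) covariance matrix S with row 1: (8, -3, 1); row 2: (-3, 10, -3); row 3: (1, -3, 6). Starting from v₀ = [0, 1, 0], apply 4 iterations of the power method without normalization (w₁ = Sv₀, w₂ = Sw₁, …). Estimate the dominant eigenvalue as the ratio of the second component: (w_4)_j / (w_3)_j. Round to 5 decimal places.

λ ≈ 13.14761

w1 = Sv₀ = (-3, 10, -3)
w2 = Sw1 = (-57, 118, -51)
w3 = Sw2 = (-861, 1504, -717)
w4 = Sw3 = (-12117, 19774, -9675)
Ratio at component: 19774 / 1504 = 13.14761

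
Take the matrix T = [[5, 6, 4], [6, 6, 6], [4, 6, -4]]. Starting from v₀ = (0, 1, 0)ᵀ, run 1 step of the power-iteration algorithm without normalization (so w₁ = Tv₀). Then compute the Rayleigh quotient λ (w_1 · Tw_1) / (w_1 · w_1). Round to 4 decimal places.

13.0000

w1 = Tv₀ = (6, 6, 6)
Tw1 = (90, 108, 36)
w1·Tw1 = 6·90 + 6·108 + 6·36 = 1404; w1·w1 = 6·6 + 6·6 + 6·6 = 108
λ ≈ 1404/108 = 13.0000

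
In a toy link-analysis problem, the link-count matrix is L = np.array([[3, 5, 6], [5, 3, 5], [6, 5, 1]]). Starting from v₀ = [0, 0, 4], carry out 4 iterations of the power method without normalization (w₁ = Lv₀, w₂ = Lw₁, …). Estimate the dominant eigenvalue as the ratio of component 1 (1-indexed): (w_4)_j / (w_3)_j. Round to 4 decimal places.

w1 = Lv₀ = (3·0 + 5·0 + 6·4; 5·0 + 3·0 + 5·4; 6·0 + 5·0 + 1·4) = (24, 20, 4)
w2 = Lw1 = (3·24 + 5·20 + 6·4; 5·24 + 3·20 + 5·4; 6·24 + 5·20 + 1·4) = (196, 200, 248)
w3 = Lw2 = (3076, 2820, 2424)
w4 = Lw3 = (37872, 35960, 34980)
Ratio at component: 37872 / 3076 = 12.3121

λ ≈ 12.3121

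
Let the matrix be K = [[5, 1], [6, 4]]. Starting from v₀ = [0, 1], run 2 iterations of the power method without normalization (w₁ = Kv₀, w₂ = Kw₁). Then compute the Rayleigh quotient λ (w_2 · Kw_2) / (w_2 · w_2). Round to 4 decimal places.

w1 = Kv₀ = (5·0 + 1·1; 6·0 + 4·1) = (1, 4)
w2 = Kw1 = (5·1 + 1·4; 6·1 + 4·4) = (9, 22)
Kw2 = (67, 142)
w2·Kw2 = 9·67 + 22·142 = 3727; w2·w2 = 9·9 + 22·22 = 565
λ ≈ 3727/565 = 6.5965

λ ≈ 6.5965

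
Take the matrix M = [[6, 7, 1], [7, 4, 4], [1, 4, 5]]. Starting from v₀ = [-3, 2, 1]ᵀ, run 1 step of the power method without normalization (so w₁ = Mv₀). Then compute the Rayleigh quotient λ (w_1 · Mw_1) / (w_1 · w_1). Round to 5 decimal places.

λ ≈ 2.50526

w1 = Mv₀ = (6·(-3) + 7·2 + 1·1; 7·(-3) + 4·2 + 4·1; 1·(-3) + 4·2 + 5·1) = (-3, -9, 10)
Mw1 = (-71, -17, 11)
w1·Mw1 = (-3)·(-71) + (-9)·(-17) + 10·11 = 476; w1·w1 = (-3)·(-3) + (-9)·(-9) + 10·10 = 190
λ ≈ 476/190 = 2.50526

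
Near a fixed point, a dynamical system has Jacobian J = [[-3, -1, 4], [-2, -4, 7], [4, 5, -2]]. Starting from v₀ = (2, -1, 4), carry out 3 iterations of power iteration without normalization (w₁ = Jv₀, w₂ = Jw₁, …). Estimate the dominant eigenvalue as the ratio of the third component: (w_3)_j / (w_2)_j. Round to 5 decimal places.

w1 = Jv₀ = ((-3)·2 + (-1)·(-1) + 4·4; (-2)·2 + (-4)·(-1) + 7·4; 4·2 + 5·(-1) + (-2)·4) = (11, 28, -5)
w2 = Jw1 = ((-3)·11 + (-1)·28 + 4·(-5); (-2)·11 + (-4)·28 + 7·(-5); 4·11 + 5·28 + (-2)·(-5)) = (-81, -169, 194)
w3 = Jw2 = (1188, 2196, -1557)
Ratio at component: -1557 / 194 = -8.02577

λ ≈ -8.02577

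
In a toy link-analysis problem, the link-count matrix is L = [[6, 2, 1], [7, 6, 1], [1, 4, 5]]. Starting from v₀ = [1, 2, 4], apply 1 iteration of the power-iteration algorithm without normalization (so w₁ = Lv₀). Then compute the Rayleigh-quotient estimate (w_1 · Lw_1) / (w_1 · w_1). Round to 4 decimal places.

w1 = Lv₀ = (14, 23, 29)
Lw1 = (159, 265, 251)
w1·Lw1 = 14·159 + 23·265 + 29·251 = 15600; w1·w1 = 14·14 + 23·23 + 29·29 = 1566
λ ≈ 15600/1566 = 9.9617

9.9617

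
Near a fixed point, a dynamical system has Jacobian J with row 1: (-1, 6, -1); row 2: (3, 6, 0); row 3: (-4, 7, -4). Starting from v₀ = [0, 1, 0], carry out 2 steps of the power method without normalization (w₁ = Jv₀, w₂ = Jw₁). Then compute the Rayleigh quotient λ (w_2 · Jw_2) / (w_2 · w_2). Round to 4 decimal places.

w1 = Jv₀ = ((-1)·0 + 6·1 + (-1)·0; 3·0 + 6·1 + 0·0; (-4)·0 + 7·1 + (-4)·0) = (6, 6, 7)
w2 = Jw1 = ((-1)·6 + 6·6 + (-1)·7; 3·6 + 6·6 + 0·7; (-4)·6 + 7·6 + (-4)·7) = (23, 54, -10)
Jw2 = (311, 393, 326)
w2·Jw2 = 23·311 + 54·393 + (-10)·326 = 25115; w2·w2 = 23·23 + 54·54 + (-10)·(-10) = 3545
λ ≈ 25115/3545 = 7.0846

λ ≈ 7.0846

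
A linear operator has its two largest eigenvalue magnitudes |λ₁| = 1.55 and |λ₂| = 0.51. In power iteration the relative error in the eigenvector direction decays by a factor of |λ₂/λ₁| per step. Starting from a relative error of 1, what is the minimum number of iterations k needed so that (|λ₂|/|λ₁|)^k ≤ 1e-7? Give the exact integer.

15

|λ₂/λ₁| = 0.51/1.55 = 0.32903
Need k ≥ ln(1e-7) / ln(0.32903) = -16.1181 / -1.1116 ≈ 14.500
Smallest integer k satisfying the bound: 15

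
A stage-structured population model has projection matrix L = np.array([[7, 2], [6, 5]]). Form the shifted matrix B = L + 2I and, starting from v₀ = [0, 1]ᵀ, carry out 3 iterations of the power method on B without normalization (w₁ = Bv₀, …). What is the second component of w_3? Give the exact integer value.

619

B = L + 2I has rows (9, 2); (6, 7)
w1 = Bv₀ = (9·0 + 2·1; 6·0 + 7·1) = (2, 7)
w2 = Bw1 = (9·2 + 2·7; 6·2 + 7·7) = (32, 61)
w3 = Bw2 = (410, 619)
Requested component of w3: 619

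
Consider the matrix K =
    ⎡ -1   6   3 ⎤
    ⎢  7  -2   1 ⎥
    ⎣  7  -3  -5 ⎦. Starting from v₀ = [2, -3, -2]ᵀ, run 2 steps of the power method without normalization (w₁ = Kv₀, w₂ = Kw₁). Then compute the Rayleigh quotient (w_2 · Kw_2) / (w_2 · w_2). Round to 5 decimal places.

λ ≈ -10.30748

w1 = Kv₀ = ((-1)·2 + 6·(-3) + 3·(-2); 7·2 + (-2)·(-3) + 1·(-2); 7·2 + (-3)·(-3) + (-5)·(-2)) = (-26, 18, 33)
w2 = Kw1 = ((-1)·(-26) + 6·18 + 3·33; 7·(-26) + (-2)·18 + 1·33; 7·(-26) + (-3)·18 + (-5)·33) = (233, -185, -401)
Kw2 = (-2546, 1600, 4191)
w2·Kw2 = 233·(-2546) + (-185)·1600 + (-401)·4191 = -2569809; w2·w2 = 233·233 + (-185)·(-185) + (-401)·(-401) = 249315
λ ≈ -2569809/249315 = -10.30748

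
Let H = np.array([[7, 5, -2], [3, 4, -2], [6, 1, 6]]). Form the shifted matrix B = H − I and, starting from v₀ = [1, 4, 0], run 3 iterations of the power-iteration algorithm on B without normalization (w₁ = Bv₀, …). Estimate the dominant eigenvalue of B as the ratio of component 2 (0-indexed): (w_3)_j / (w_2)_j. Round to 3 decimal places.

B = H − I has rows (6, 5, -2); (3, 3, -2); (6, 1, 5)
w1 = Bv₀ = (6·1 + 5·4 + (-2)·0; 3·1 + 3·4 + (-2)·0; 6·1 + 1·4 + 5·0) = (26, 15, 10)
w2 = Bw1 = (6·26 + 5·15 + (-2)·10; 3·26 + 3·15 + (-2)·10; 6·26 + 1·15 + 5·10) = (211, 103, 221)
w3 = Bw2 = (1339, 500, 2474)
Ratio: 2474/221 = 11.195

μ ≈ 11.195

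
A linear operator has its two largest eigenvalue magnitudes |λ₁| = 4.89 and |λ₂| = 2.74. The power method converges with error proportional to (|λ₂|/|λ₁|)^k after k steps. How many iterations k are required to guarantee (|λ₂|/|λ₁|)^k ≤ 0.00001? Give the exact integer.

20

|λ₂/λ₁| = 2.74/4.89 = 0.56033
Need k ≥ ln(0.00001) / ln(0.56033) = -11.5129 / -0.5792 ≈ 19.876
Smallest integer k satisfying the bound: 20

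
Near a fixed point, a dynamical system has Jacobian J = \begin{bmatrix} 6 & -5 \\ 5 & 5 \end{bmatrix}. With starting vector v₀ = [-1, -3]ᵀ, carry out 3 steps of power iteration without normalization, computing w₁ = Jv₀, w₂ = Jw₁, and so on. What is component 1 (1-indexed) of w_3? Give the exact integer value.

1199

w1 = Jv₀ = (6·(-1) + (-5)·(-3); 5·(-1) + 5·(-3)) = (9, -20)
w2 = Jw1 = (6·9 + (-5)·(-20); 5·9 + 5·(-20)) = (154, -55)
w3 = Jw2 = (1199, 495)
The requested component of w3 is 1199.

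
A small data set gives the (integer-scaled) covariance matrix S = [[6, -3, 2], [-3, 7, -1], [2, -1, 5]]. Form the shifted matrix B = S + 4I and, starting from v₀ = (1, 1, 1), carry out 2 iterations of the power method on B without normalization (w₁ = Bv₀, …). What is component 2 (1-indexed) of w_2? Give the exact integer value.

40

B = S + 4I has rows (10, -3, 2); (-3, 11, -1); (2, -1, 9)
w1 = Bv₀ = (10·1 + (-3)·1 + 2·1; (-3)·1 + 11·1 + (-1)·1; 2·1 + (-1)·1 + 9·1) = (9, 7, 10)
w2 = Bw1 = (10·9 + (-3)·7 + 2·10; (-3)·9 + 11·7 + (-1)·10; 2·9 + (-1)·7 + 9·10) = (89, 40, 101)
Requested component of w2: 40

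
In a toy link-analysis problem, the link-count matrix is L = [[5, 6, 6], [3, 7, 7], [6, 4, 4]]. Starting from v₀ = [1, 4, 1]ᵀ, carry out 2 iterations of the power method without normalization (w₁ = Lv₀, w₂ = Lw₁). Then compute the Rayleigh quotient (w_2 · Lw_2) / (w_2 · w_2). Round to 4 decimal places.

15.9369

w1 = Lv₀ = (5·1 + 6·4 + 6·1; 3·1 + 7·4 + 7·1; 6·1 + 4·4 + 4·1) = (35, 38, 26)
w2 = Lw1 = (5·35 + 6·38 + 6·26; 3·35 + 7·38 + 7·26; 6·35 + 4·38 + 4·26) = (559, 553, 466)
Lw2 = (8909, 8810, 7430)
w2·Lw2 = 559·8909 + 553·8810 + 466·7430 = 13314441; w2·w2 = 559·559 + 553·553 + 466·466 = 835446
λ ≈ 13314441/835446 = 15.9369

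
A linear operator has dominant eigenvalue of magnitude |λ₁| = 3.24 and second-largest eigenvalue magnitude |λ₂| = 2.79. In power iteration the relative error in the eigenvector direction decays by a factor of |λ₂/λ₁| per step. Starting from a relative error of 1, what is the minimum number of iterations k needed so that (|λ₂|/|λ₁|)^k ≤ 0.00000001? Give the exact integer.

124

|λ₂/λ₁| = 2.79/3.24 = 0.86111
Need k ≥ ln(0.00000001) / ln(0.86111) = -18.4207 / -0.1495 ≈ 123.189
Smallest integer k satisfying the bound: 124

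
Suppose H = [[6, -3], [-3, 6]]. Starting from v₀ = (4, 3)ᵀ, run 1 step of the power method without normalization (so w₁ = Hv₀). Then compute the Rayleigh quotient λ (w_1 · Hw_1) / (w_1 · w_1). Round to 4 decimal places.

w1 = Hv₀ = (6·4 + (-3)·3; (-3)·4 + 6·3) = (15, 6)
Hw1 = (72, -9)
w1·Hw1 = 15·72 + 6·(-9) = 1026; w1·w1 = 15·15 + 6·6 = 261
λ ≈ 1026/261 = 3.9310

λ ≈ 3.9310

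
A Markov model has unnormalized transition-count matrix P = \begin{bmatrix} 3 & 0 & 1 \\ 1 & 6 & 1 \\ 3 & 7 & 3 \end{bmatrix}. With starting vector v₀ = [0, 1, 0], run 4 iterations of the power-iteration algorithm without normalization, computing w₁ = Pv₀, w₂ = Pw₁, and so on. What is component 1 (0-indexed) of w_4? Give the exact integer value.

2563

w1 = Pv₀ = (0, 6, 7)
w2 = Pw1 = (7, 43, 63)
w3 = Pw2 = (84, 328, 511)
w4 = Pw3 = (763, 2563, 4081)
The requested component of w4 is 2563.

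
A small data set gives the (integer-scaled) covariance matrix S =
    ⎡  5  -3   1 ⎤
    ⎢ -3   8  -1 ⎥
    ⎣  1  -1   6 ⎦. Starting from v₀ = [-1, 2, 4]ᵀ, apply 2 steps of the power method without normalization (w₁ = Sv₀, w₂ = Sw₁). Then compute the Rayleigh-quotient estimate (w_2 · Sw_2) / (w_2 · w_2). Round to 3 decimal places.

7.065

w1 = Sv₀ = (5·(-1) + (-3)·2 + 1·4; (-3)·(-1) + 8·2 + (-1)·4; 1·(-1) + (-1)·2 + 6·4) = (-7, 15, 21)
w2 = Sw1 = (5·(-7) + (-3)·15 + 1·21; (-3)·(-7) + 8·15 + (-1)·21; 1·(-7) + (-1)·15 + 6·21) = (-59, 120, 104)
Sw2 = (-551, 1033, 445)
w2·Sw2 = (-59)·(-551) + 120·1033 + 104·445 = 202749; w2·w2 = (-59)·(-59) + 120·120 + 104·104 = 28697
λ ≈ 202749/28697 = 7.065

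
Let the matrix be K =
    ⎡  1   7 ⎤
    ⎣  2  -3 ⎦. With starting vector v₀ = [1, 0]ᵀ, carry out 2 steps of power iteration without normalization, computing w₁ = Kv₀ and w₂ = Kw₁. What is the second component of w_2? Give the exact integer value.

w1 = Kv₀ = (1·1 + 7·0; 2·1 + (-3)·0) = (1, 2)
w2 = Kw1 = (1·1 + 7·2; 2·1 + (-3)·2) = (15, -4)
The requested component of w2 is -4.

-4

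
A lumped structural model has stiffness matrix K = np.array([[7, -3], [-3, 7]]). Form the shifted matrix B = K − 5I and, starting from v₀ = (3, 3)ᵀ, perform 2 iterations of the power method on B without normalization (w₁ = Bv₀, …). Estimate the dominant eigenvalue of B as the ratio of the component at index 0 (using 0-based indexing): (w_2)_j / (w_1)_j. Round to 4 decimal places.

μ ≈ -1.0000

B = K − 5I has rows (2, -3); (-3, 2)
w1 = Bv₀ = (2·3 + (-3)·3; (-3)·3 + 2·3) = (-3, -3)
w2 = Bw1 = (2·(-3) + (-3)·(-3); (-3)·(-3) + 2·(-3)) = (3, 3)
Ratio: 3/-3 = -1.0000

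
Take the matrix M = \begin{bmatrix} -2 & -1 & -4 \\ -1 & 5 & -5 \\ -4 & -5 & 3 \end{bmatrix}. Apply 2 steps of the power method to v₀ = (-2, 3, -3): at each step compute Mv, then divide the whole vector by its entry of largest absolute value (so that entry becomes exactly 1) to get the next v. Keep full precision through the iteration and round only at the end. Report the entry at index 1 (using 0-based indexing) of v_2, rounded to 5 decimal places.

-0.87308

Mv0 = (13.000000, 32.000000, -16.000000); divide by 32.000000 → v1 = (0.406250, 1.000000, -0.500000)
Mv1 = (0.187500, 7.093750, -8.125000); divide by -8.125000 → v2 = (-0.023077, -0.873077, 1.000000)
Requested entry of v2: 227/-260 = -0.87308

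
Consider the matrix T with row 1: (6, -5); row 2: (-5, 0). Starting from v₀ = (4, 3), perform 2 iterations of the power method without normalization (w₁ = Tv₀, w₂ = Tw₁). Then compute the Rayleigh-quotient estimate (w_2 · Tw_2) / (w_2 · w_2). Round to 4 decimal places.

λ ≈ 8.2202

w1 = Tv₀ = (9, -20)
w2 = Tw1 = (154, -45)
Tw2 = (1149, -770)
w2·Tw2 = 154·1149 + (-45)·(-770) = 211596; w2·w2 = 154·154 + (-45)·(-45) = 25741
λ ≈ 211596/25741 = 8.2202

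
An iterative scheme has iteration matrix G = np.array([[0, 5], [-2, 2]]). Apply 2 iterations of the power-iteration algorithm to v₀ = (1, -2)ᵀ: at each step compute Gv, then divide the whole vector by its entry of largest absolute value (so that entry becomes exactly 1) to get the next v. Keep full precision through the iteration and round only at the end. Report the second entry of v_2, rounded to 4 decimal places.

-0.2667

Gv0 = (-10.00000, -6.00000); divide by -10.00000 → v1 = (1.00000, 0.60000)
Gv1 = (3.00000, -0.80000); divide by 3.00000 → v2 = (1.00000, -0.26667)
Requested entry of v2: 8/-30 = -0.2667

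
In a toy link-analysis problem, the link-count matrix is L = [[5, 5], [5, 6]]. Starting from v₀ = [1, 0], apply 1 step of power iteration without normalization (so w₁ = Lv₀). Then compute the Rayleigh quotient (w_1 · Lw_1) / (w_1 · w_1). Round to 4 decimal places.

λ ≈ 10.5000

w1 = Lv₀ = (5·1 + 5·0; 5·1 + 6·0) = (5, 5)
Lw1 = (50, 55)
w1·Lw1 = 5·50 + 5·55 = 525; w1·w1 = 5·5 + 5·5 = 50
λ ≈ 525/50 = 10.5000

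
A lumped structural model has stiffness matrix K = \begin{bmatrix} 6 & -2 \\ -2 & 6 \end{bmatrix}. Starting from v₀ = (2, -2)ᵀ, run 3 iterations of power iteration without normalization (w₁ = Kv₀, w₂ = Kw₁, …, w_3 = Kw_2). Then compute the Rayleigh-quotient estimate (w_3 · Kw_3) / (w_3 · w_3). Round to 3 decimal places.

w1 = Kv₀ = (6·2 + (-2)·(-2); (-2)·2 + 6·(-2)) = (16, -16)
w2 = Kw1 = (6·16 + (-2)·(-16); (-2)·16 + 6·(-16)) = (128, -128)
w3 = Kw2 = (1024, -1024)
Kw3 = (8192, -8192)
w3·Kw3 = 1024·8192 + (-1024)·(-8192) = 16777216; w3·w3 = 1024·1024 + (-1024)·(-1024) = 2097152
λ ≈ 16777216/2097152 = 8.000

λ ≈ 8.000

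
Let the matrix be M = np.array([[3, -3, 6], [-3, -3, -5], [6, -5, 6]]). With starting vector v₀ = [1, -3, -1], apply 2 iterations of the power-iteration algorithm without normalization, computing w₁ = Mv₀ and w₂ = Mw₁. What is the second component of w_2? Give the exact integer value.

w1 = Mv₀ = (3·1 + (-3)·(-3) + 6·(-1); (-3)·1 + (-3)·(-3) + (-5)·(-1); 6·1 + (-5)·(-3) + 6·(-1)) = (6, 11, 15)
w2 = Mw1 = (3·6 + (-3)·11 + 6·15; (-3)·6 + (-3)·11 + (-5)·15; 6·6 + (-5)·11 + 6·15) = (75, -126, 71)
The requested component of w2 is -126.

-126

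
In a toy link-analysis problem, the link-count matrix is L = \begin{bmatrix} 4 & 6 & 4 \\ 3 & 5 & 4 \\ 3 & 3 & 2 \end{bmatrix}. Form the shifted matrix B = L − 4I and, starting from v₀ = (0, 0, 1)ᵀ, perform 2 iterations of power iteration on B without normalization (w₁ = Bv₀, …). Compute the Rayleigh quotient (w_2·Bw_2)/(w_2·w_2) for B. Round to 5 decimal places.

3.94203

B = L − 4I has rows (0, 6, 4); (3, 1, 4); (3, 3, -2)
w1 = Bv₀ = (4, 4, -2)
w2 = Bw1 = (16, 8, 28)
Bw2 = (160, 168, 16)
w2·Bw2 = 4352; w2·w2 = 1104; μ ≈ 4352/1104 = 3.94203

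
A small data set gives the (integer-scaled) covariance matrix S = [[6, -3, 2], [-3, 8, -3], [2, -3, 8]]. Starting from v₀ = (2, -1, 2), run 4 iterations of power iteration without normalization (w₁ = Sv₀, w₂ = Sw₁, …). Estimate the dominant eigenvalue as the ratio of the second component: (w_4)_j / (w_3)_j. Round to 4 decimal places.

λ ≈ 12.9784

w1 = Sv₀ = (6·2 + (-3)·(-1) + 2·2; (-3)·2 + 8·(-1) + (-3)·2; 2·2 + (-3)·(-1) + 8·2) = (19, -20, 23)
w2 = Sw1 = (6·19 + (-3)·(-20) + 2·23; (-3)·19 + 8·(-20) + (-3)·23; 2·19 + (-3)·(-20) + 8·23) = (220, -286, 282)
w3 = Sw2 = (2742, -3794, 3554)
w4 = Sw3 = (34942, -49240, 45298)
Ratio at component: -49240 / -3794 = 12.9784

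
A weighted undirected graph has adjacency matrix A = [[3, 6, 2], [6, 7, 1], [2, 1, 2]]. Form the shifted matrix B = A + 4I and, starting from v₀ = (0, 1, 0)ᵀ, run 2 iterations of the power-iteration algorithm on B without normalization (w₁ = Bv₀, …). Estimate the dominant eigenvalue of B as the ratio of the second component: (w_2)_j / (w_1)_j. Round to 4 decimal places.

μ ≈ 14.3636

B = A + 4I has rows (7, 6, 2); (6, 11, 1); (2, 1, 6)
w1 = Bv₀ = (6, 11, 1)
w2 = Bw1 = (110, 158, 29)
Ratio: 158/11 = 14.3636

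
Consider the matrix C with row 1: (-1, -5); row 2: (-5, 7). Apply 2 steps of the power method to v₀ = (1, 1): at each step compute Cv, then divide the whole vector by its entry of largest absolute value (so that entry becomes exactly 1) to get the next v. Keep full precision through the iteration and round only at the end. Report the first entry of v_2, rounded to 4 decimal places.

-0.0909

Cv0 = (-6.00000, 2.00000); divide by -6.00000 → v1 = (1.00000, -0.33333)
Cv1 = (0.66667, -7.33333); divide by -7.33333 → v2 = (-0.09091, 1.00000)
Requested entry of v2: -4/44 = -0.0909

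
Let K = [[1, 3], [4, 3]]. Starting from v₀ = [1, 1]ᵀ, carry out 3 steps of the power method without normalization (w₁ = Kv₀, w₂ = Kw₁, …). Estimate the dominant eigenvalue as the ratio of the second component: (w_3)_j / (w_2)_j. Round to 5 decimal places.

w1 = Kv₀ = (1·1 + 3·1; 4·1 + 3·1) = (4, 7)
w2 = Kw1 = (1·4 + 3·7; 4·4 + 3·7) = (25, 37)
w3 = Kw2 = (136, 211)
Ratio at component: 211 / 37 = 5.70270

λ ≈ 5.70270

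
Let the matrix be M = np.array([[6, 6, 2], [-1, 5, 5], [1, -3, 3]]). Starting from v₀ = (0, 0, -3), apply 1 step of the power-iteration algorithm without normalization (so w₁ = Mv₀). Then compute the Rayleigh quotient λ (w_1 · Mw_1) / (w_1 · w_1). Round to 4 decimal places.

w1 = Mv₀ = (6·0 + 6·0 + 2·(-3); (-1)·0 + 5·0 + 5·(-3); 1·0 + (-3)·0 + 3·(-3)) = (-6, -15, -9)
Mw1 = (-144, -114, 12)
w1·Mw1 = (-6)·(-144) + (-15)·(-114) + (-9)·12 = 2466; w1·w1 = (-6)·(-6) + (-15)·(-15) + (-9)·(-9) = 342
λ ≈ 2466/342 = 7.2105

7.2105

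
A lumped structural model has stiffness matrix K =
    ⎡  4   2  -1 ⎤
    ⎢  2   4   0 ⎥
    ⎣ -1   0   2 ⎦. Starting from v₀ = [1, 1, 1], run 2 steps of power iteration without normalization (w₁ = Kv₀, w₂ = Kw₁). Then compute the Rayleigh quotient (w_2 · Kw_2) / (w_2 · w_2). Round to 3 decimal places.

λ ≈ 6.062

w1 = Kv₀ = (4·1 + 2·1 + (-1)·1; 2·1 + 4·1 + 0·1; (-1)·1 + 0·1 + 2·1) = (5, 6, 1)
w2 = Kw1 = (4·5 + 2·6 + (-1)·1; 2·5 + 4·6 + 0·1; (-1)·5 + 0·6 + 2·1) = (31, 34, -3)
Kw2 = (195, 198, -37)
w2·Kw2 = 31·195 + 34·198 + (-3)·(-37) = 12888; w2·w2 = 31·31 + 34·34 + (-3)·(-3) = 2126
λ ≈ 12888/2126 = 6.062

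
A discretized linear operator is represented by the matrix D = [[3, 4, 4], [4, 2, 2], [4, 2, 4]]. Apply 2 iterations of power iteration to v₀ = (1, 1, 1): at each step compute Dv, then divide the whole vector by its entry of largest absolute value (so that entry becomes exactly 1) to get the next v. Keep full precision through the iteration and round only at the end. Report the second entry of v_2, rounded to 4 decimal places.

Dv0 = (11.00000, 8.00000, 10.00000); divide by 11.00000 → v1 = (1.00000, 0.72727, 0.90909)
Dv1 = (9.54545, 7.27273, 9.09091); divide by 9.54545 → v2 = (1.00000, 0.76190, 0.95238)
Requested entry of v2: 80/105 = 0.7619

0.7619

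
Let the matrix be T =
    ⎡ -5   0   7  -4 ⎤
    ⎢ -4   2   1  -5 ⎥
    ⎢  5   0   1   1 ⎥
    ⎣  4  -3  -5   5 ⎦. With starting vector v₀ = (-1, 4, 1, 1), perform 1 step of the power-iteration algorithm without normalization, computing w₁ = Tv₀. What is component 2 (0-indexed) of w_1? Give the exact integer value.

w1 = Tv₀ = ((-5)·(-1) + 0·4 + 7·1 + (-4)·1; (-4)·(-1) + 2·4 + 1·1 + (-5)·1; 5·(-1) + 0·4 + 1·1 + 1·1; 4·(-1) + (-3)·4 + (-5)·1 + 5·1) = (8, 8, -3, -16)
The requested component of w1 is -3.

-3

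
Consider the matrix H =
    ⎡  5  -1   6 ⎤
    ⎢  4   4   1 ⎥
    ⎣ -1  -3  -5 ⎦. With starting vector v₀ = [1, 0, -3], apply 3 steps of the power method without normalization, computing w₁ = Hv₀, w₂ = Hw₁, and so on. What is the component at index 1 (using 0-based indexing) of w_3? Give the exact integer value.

w1 = Hv₀ = (5·1 + (-1)·0 + 6·(-3); 4·1 + 4·0 + 1·(-3); (-1)·1 + (-3)·0 + (-5)·(-3)) = (-13, 1, 14)
w2 = Hw1 = (5·(-13) + (-1)·1 + 6·14; 4·(-13) + 4·1 + 1·14; (-1)·(-13) + (-3)·1 + (-5)·14) = (18, -34, -60)
w3 = Hw2 = (-236, -124, 384)
The requested component of w3 is -124.

-124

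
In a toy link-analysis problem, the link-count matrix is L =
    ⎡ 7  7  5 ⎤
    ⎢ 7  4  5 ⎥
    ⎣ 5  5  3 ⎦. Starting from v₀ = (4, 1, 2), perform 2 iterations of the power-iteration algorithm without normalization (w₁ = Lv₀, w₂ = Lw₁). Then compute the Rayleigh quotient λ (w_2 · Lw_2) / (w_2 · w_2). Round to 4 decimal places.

16.3660

w1 = Lv₀ = (7·4 + 7·1 + 5·2; 7·4 + 4·1 + 5·2; 5·4 + 5·1 + 3·2) = (45, 42, 31)
w2 = Lw1 = (7·45 + 7·42 + 5·31; 7·45 + 4·42 + 5·31; 5·45 + 5·42 + 3·31) = (764, 638, 528)
Lw2 = (12454, 10540, 8594)
w2·Lw2 = 764·12454 + 638·10540 + 528·8594 = 20777008; w2·w2 = 764·764 + 638·638 + 528·528 = 1269524
λ ≈ 20777008/1269524 = 16.3660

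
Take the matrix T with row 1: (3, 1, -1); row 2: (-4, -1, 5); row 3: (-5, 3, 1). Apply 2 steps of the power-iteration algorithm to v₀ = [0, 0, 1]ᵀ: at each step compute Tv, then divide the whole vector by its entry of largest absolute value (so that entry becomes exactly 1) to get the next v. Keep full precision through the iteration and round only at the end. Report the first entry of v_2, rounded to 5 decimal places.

Tv0 = (-1.000000, 5.000000, 1.000000); divide by 5.000000 → v1 = (-0.200000, 1.000000, 0.200000)
Tv1 = (0.200000, 0.800000, 4.200000); divide by 4.200000 → v2 = (0.047619, 0.190476, 1.000000)
Requested entry of v2: 1/21 = 0.04762

0.04762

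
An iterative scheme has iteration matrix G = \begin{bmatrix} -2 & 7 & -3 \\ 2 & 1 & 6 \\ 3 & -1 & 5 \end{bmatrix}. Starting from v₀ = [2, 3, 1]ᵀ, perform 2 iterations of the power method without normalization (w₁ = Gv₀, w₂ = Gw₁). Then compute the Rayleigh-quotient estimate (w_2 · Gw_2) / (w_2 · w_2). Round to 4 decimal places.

λ ≈ 6.3809

w1 = Gv₀ = (14, 13, 8)
w2 = Gw1 = (39, 89, 69)
Gw2 = (338, 581, 373)
w2·Gw2 = 39·338 + 89·581 + 69·373 = 90628; w2·w2 = 39·39 + 89·89 + 69·69 = 14203
λ ≈ 90628/14203 = 6.3809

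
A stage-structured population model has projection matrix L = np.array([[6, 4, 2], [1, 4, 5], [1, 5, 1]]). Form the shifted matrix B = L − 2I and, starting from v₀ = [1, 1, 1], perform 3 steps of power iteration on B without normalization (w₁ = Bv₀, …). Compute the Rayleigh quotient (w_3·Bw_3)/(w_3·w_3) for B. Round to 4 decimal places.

μ ≈ 7.5192

B = L − 2I has rows (4, 4, 2); (1, 2, 5); (1, 5, -1)
w1 = Bv₀ = (4·1 + 4·1 + 2·1; 1·1 + 2·1 + 5·1; 1·1 + 5·1 + (-1)·1) = (10, 8, 5)
w2 = Bw1 = (4·10 + 4·8 + 2·5; 1·10 + 2·8 + 5·5; 1·10 + 5·8 + (-1)·5) = (82, 51, 45)
w3 = Bw2 = (622, 409, 292)
Bw3 = (4708, 2900, 2375)
w3·Bw3 = 4807976; w3·w3 = 639429; μ ≈ 4807976/639429 = 7.5192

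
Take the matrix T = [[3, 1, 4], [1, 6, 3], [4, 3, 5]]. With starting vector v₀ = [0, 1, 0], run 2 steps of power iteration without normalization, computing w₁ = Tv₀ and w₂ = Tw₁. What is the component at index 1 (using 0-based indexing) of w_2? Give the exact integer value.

w1 = Tv₀ = (3·0 + 1·1 + 4·0; 1·0 + 6·1 + 3·0; 4·0 + 3·1 + 5·0) = (1, 6, 3)
w2 = Tw1 = (3·1 + 1·6 + 4·3; 1·1 + 6·6 + 3·3; 4·1 + 3·6 + 5·3) = (21, 46, 37)
The requested component of w2 is 46.

46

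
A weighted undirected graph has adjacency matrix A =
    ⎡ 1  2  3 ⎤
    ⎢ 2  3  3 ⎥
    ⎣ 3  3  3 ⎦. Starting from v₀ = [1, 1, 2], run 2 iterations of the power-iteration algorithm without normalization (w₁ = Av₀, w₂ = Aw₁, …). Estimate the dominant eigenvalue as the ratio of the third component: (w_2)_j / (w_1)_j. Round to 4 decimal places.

λ ≈ 8.0000

w1 = Av₀ = (9, 11, 12)
w2 = Aw1 = (67, 87, 96)
Ratio at component: 96 / 12 = 8.0000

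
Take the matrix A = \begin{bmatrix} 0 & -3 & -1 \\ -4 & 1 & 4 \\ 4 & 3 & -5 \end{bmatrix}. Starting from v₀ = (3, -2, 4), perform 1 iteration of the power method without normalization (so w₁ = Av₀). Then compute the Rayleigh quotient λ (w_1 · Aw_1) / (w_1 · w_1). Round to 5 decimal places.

λ ≈ -6.29412

w1 = Av₀ = (0·3 + (-3)·(-2) + (-1)·4; (-4)·3 + 1·(-2) + 4·4; 4·3 + 3·(-2) + (-5)·4) = (2, 2, -14)
Aw1 = (8, -62, 84)
w1·Aw1 = 2·8 + 2·(-62) + (-14)·84 = -1284; w1·w1 = 2·2 + 2·2 + (-14)·(-14) = 204
λ ≈ -1284/204 = -6.29412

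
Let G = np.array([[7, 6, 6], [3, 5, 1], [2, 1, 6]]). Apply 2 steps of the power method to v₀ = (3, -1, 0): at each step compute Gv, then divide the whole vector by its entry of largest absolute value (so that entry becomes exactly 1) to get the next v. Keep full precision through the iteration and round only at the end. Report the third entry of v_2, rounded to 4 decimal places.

Gv0 = (15.00000, 4.00000, 5.00000); divide by 15.00000 → v1 = (1.00000, 0.26667, 0.33333)
Gv1 = (10.60000, 4.66667, 4.26667); divide by 10.60000 → v2 = (1.00000, 0.44025, 0.40252)
Requested entry of v2: 64/159 = 0.4025

0.4025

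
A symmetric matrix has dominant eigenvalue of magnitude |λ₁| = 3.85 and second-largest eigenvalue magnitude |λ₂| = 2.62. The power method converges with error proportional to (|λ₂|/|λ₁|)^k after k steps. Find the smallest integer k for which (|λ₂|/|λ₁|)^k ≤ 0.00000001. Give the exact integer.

|λ₂/λ₁| = 2.62/3.85 = 0.68052
Need k ≥ ln(0.00000001) / ln(0.68052) = -18.4207 / -0.3849 ≈ 47.859
Smallest integer k satisfying the bound: 48

48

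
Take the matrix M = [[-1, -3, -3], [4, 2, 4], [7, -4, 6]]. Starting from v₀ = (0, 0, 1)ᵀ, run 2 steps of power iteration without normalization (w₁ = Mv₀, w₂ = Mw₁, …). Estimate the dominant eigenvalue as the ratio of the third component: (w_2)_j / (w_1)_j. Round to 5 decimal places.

w1 = Mv₀ = ((-1)·0 + (-3)·0 + (-3)·1; 4·0 + 2·0 + 4·1; 7·0 + (-4)·0 + 6·1) = (-3, 4, 6)
w2 = Mw1 = ((-1)·(-3) + (-3)·4 + (-3)·6; 4·(-3) + 2·4 + 4·6; 7·(-3) + (-4)·4 + 6·6) = (-27, 20, -1)
Ratio at component: -1 / 6 = -0.16667

-0.16667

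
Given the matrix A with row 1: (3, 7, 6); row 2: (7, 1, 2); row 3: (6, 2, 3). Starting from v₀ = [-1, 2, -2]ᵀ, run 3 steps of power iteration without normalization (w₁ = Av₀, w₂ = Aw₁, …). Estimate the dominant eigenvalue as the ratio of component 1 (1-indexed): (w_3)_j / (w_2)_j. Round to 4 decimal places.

λ ≈ 7.4912

w1 = Av₀ = (3·(-1) + 7·2 + 6·(-2); 7·(-1) + 1·2 + 2·(-2); 6·(-1) + 2·2 + 3·(-2)) = (-1, -9, -8)
w2 = Aw1 = (3·(-1) + 7·(-9) + 6·(-8); 7·(-1) + 1·(-9) + 2·(-8); 6·(-1) + 2·(-9) + 3·(-8)) = (-114, -32, -48)
w3 = Aw2 = (-854, -926, -892)
Ratio at component: -854 / -114 = 7.4912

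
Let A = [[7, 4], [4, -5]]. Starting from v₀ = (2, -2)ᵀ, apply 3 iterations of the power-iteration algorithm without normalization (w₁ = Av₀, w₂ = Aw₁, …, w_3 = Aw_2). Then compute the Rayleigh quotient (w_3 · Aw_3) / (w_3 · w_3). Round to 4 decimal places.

w1 = Av₀ = (6, 18)
w2 = Aw1 = (114, -66)
w3 = Aw2 = (534, 786)
Aw3 = (6882, -1794)
w3·Aw3 = 534·6882 + 786·(-1794) = 2264904; w3·w3 = 534·534 + 786·786 = 902952
λ ≈ 2264904/902952 = 2.5083

2.5083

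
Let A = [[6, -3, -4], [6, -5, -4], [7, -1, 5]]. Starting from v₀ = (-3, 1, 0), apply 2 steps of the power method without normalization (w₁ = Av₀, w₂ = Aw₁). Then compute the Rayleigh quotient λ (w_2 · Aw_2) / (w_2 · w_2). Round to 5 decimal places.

w1 = Av₀ = (-21, -23, -22)
w2 = Aw1 = (31, 77, -234)
Aw2 = (891, 737, -1030)
w2·Aw2 = 31·891 + 77·737 + (-234)·(-1030) = 325390; w2·w2 = 31·31 + 77·77 + (-234)·(-234) = 61646
λ ≈ 325390/61646 = 5.27836

5.27836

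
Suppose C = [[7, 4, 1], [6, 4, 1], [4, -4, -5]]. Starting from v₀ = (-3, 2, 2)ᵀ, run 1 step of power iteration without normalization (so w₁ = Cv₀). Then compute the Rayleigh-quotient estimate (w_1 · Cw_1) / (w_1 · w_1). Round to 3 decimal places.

w1 = Cv₀ = (7·(-3) + 4·2 + 1·2; 6·(-3) + 4·2 + 1·2; 4·(-3) + (-4)·2 + (-5)·2) = (-11, -8, -30)
Cw1 = (-139, -128, 138)
w1·Cw1 = (-11)·(-139) + (-8)·(-128) + (-30)·138 = -1587; w1·w1 = (-11)·(-11) + (-8)·(-8) + (-30)·(-30) = 1085
λ ≈ -1587/1085 = -1.463

λ ≈ -1.463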